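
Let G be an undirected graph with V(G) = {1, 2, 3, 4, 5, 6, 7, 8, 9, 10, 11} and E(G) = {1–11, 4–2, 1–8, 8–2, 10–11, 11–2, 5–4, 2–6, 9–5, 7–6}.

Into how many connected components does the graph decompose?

2

From 1: component {1, 2, 4, 5, 6, 7, 8, 9, 10, 11}.
From 3: component {3}.
That's 2 components.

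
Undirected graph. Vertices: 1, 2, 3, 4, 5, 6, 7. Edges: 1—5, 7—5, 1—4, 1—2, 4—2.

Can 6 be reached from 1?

Explore from 1.
Distance 1: reach 2, 4, 5.
Distance 2: reach 7.
The search is exhausted without reaching 6; it lies in a different component.

No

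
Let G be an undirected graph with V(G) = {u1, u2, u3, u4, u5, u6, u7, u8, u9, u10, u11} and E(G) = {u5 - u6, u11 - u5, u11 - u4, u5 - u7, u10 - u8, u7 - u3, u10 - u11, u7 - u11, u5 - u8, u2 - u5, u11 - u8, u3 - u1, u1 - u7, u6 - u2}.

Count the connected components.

From u1: component {u1, u2, u3, u4, u5, u6, u7, u8, u10, u11}.
From u9: component {u9}.
That's 2 components.

2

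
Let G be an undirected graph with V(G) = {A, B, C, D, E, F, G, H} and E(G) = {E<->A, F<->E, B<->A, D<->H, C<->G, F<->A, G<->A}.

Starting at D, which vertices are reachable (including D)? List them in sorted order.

D, H

Start at D.
Its neighbours: H.
Nothing further is reachable.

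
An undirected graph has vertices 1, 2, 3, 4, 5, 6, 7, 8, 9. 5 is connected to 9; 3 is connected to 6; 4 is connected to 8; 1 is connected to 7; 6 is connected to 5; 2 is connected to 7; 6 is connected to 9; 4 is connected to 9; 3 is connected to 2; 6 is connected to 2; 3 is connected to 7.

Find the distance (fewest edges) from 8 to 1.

6

Distance 0: 8.
Distance 1: 4.
Distance 2: 9.
Distance 3: 5, 6.
Distance 4: 2, 3.
Distance 5: 7.
Distance 6: 1 — contains 1.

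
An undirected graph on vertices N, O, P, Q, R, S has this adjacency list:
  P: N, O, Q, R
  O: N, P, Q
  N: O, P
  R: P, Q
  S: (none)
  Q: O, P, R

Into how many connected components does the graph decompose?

2

From N: component {N, O, P, Q, R}.
From S: component {S}.
That's 2 components.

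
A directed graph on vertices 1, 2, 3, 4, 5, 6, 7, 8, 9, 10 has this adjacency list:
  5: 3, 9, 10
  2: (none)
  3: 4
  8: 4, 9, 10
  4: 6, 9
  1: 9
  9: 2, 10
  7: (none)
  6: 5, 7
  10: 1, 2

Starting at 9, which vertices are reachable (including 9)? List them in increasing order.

Start at 9.
Its neighbours: 2, 10.
Then their neighbours: 1.
Nothing further is reachable.

1, 2, 9, 10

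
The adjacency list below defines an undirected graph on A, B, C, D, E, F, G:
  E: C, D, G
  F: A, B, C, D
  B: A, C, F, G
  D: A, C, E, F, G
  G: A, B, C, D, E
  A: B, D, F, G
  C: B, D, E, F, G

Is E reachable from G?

Yes

Explore from G.
Distance 1: reach A, B, C, D, E.
Found E.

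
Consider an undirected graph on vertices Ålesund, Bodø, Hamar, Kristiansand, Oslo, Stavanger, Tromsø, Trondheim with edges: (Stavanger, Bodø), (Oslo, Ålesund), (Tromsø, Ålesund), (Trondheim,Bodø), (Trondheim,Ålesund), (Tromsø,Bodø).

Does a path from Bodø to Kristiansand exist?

Explore from Bodø.
Distance 1: reach Stavanger, Tromsø, Trondheim.
Distance 2: reach Ålesund.
Distance 3: reach Oslo.
The search is exhausted without reaching Kristiansand; it lies in a different component.

No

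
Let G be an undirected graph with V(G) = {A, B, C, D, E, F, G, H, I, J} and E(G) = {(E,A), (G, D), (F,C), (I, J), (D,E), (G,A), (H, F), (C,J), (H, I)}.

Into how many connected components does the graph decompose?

3

From A: component {A, D, E, G}.
From B: component {B}.
From C: component {C, F, H, I, J}.
That's 3 components.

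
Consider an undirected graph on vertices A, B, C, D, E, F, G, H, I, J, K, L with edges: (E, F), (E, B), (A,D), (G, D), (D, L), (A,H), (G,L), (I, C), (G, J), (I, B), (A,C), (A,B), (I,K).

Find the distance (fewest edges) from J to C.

4

Distance 0: J.
Distance 1: G.
Distance 2: D, L.
Distance 3: A.
Distance 4: B, C, H — contains C.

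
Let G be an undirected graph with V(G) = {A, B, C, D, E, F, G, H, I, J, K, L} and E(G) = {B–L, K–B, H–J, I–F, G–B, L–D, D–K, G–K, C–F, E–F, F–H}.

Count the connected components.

3

From A: component {A}.
From B: component {B, D, G, K, L}.
From C: component {C, E, F, H, I, J}.
That's 3 components.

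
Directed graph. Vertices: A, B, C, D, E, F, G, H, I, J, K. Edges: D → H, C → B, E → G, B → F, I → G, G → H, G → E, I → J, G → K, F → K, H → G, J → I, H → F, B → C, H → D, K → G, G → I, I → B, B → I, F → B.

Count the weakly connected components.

2

From A: component {A}.
From B: component {B, C, D, E, F, G, H, I, J, K}.
That's 2 components.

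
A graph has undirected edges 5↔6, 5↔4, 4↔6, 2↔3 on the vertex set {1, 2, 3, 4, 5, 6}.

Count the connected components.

From 1: component {1}.
From 2: component {2, 3}.
From 4: component {4, 5, 6}.
That's 3 components.

3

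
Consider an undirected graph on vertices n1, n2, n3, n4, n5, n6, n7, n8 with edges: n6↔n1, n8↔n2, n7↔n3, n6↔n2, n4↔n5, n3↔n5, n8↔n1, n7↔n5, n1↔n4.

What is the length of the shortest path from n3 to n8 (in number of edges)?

4

Distance 0: n3.
Distance 1: n5, n7.
Distance 2: n4.
Distance 3: n1.
Distance 4: n6, n8 — contains n8.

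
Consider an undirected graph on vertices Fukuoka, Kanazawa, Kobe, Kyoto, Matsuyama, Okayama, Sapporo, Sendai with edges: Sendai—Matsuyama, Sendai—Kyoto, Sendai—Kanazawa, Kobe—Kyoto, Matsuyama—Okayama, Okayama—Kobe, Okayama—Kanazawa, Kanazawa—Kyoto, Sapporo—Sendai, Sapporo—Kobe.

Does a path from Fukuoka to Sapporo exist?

No

Fukuoka has no edges, so nothing is reachable from it.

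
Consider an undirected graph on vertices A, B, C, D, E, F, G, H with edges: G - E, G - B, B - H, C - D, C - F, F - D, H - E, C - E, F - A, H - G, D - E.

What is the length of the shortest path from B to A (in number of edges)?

5

Distance 0: B.
Distance 1: G, H.
Distance 2: E.
Distance 3: C, D.
Distance 4: F.
Distance 5: A — contains A.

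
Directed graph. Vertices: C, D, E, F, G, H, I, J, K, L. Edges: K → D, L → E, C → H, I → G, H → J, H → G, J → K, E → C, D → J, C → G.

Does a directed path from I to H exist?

Explore from I.
Distance 1: reach G.
The search from I is exhausted; no directed path reaches H.

No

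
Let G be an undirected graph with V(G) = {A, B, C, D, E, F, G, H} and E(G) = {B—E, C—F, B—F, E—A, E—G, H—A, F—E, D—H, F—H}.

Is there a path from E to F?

Yes

Explore from E.
Distance 1: reach A, B, F, G.
Found F.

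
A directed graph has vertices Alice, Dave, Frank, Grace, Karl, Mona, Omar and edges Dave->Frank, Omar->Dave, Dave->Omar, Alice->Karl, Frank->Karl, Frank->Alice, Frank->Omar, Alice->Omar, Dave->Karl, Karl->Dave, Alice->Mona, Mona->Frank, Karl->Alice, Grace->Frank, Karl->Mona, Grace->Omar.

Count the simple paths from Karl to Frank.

Karl→Alice→Mona→Frank
Karl→Alice→Omar→Dave→Frank
Karl→Dave→Frank
Karl→Mona→Frank

4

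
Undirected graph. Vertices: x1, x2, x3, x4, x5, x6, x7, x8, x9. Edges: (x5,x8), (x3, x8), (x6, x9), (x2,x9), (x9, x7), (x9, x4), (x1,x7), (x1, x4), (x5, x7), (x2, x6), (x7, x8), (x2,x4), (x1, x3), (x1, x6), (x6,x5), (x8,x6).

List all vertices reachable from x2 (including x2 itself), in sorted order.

Start at x2.
Its neighbours: x4, x6, x9.
Then their neighbours: x1, x5, x7, x8.
Then next layer: x3.
Every vertex is now reached.

x1, x2, x3, x4, x5, x6, x7, x8, x9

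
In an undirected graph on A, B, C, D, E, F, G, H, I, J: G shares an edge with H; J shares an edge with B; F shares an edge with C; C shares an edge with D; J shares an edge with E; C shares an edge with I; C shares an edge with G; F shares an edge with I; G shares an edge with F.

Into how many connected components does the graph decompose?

3

From A: component {A}.
From B: component {B, E, J}.
From C: component {C, D, F, G, H, I}.
That's 3 components.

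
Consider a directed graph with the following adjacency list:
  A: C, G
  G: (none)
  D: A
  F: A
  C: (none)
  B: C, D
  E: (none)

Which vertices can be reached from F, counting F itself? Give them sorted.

Start at F.
Its neighbours: A.
Then their neighbours: C, G.
Nothing further is reachable.

A, C, F, G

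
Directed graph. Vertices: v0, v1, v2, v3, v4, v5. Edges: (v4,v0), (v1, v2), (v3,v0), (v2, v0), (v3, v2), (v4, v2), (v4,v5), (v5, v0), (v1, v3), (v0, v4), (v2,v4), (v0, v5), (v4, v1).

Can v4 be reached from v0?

Explore from v0.
Distance 1: reach v4, v5.
Found v4.

Yes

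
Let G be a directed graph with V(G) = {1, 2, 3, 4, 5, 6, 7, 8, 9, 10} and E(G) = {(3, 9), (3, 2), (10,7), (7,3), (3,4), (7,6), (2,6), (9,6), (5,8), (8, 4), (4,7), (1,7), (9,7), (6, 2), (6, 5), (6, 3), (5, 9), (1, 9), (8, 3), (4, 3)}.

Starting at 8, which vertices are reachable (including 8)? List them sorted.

2, 3, 4, 5, 6, 7, 8, 9

Start at 8.
Its neighbours: 3, 4.
Then their neighbours: 2, 7, 9.
Then next layer: 6.
Then next layer: 5.
Nothing further is reachable.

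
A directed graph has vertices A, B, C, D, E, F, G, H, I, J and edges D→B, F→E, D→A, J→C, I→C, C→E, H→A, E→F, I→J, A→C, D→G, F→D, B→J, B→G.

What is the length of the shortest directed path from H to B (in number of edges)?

6

Distance 0: H.
Distance 1: A.
Distance 2: C.
Distance 3: E.
Distance 4: F.
Distance 5: D.
Distance 6: B, G — contains B.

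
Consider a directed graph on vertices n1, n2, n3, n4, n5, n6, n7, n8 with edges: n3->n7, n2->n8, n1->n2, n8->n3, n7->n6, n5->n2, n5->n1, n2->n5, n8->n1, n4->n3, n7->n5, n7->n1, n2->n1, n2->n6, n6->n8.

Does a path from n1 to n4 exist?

No

Explore from n1.
Distance 1: reach n2.
Distance 2: reach n5, n6, n8.
Distance 3: reach n3.
Distance 4: reach n7.
The search from n1 is exhausted; no directed path reaches n4.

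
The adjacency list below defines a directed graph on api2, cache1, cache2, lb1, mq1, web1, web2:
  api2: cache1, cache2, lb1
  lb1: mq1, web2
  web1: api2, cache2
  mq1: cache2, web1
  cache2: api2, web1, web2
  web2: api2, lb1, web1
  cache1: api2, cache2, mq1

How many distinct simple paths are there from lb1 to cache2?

lb1→mq1→cache2
lb1→mq1→web1→api2→cache1→cache2
lb1→mq1→web1→api2→cache2
lb1→mq1→web1→cache2
lb1→web2→api2→cache1→cache2
lb1→web2→api2→cache1→mq1→cache2
lb1→web2→api2→cache1→mq1→web1→cache2
lb1→web2→api2→cache2
lb1→web2→web1→api2→cache1→cache2
lb1→web2→web1→api2→cache1→mq1→cache2
lb1→web2→web1→api2→cache2
lb1→web2→web1→cache2

12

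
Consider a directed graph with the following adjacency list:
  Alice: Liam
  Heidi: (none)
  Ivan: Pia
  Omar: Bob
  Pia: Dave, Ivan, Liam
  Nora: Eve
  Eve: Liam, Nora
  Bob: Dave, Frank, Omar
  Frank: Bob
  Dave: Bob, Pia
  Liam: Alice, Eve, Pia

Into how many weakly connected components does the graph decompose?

2

From Alice: component {Alice, Bob, Dave, Eve, Frank, Ivan, Liam, Nora, Omar, Pia}.
From Heidi: component {Heidi}.
That's 2 components.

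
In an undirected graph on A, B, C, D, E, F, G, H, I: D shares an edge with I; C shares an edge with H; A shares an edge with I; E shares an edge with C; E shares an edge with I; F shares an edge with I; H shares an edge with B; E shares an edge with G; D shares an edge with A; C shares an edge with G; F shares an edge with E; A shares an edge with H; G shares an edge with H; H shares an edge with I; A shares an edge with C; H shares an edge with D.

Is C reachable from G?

Explore from G.
Distance 1: reach C, E, H.
Found C.

Yes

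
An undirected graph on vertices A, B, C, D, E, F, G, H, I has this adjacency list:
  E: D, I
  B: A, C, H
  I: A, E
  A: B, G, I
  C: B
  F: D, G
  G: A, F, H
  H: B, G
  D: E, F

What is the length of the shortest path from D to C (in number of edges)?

Distance 0: D.
Distance 1: E, F.
Distance 2: G, I.
Distance 3: A, H.
Distance 4: B.
Distance 5: C — contains C.

5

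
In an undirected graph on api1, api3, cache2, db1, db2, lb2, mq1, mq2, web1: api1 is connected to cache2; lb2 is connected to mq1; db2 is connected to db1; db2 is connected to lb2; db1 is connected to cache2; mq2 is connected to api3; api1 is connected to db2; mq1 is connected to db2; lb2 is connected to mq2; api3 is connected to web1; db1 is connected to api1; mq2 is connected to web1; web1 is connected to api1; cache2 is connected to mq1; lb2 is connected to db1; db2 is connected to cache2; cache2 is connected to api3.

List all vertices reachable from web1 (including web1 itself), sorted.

Start at web1.
Its neighbours: api1, api3, mq2.
Then their neighbours: cache2, db1, db2, lb2.
Then next layer: mq1.
Every vertex is now reached.

api1, api3, cache2, db1, db2, lb2, mq1, mq2, web1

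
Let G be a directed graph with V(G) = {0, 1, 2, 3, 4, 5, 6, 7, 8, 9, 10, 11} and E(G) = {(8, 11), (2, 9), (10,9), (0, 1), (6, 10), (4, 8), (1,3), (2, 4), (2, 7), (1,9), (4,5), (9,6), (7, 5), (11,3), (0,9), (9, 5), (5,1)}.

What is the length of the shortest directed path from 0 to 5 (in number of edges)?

Distance 0: 0.
Distance 1: 1, 9.
Distance 2: 3, 5, 6 — contains 5.

2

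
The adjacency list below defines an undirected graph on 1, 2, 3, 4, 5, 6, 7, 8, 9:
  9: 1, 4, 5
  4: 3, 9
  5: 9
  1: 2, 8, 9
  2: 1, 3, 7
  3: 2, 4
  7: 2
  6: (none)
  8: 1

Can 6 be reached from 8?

Explore from 8.
Distance 1: reach 1.
Distance 2: reach 2, 9.
Distance 3: reach 3, 4, 5, 7.
The search is exhausted without reaching 6; it lies in a different component.

No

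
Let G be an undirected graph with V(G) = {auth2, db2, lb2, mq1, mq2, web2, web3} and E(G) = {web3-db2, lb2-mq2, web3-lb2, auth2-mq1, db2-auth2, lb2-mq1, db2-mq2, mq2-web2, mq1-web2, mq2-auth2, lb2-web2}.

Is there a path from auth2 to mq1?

Explore from auth2.
Distance 1: reach db2, mq1, mq2.
Found mq1.

Yes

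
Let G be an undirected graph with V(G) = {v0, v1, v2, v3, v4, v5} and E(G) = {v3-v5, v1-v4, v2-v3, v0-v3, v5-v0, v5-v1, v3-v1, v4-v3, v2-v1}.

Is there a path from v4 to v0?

Yes

Explore from v4.
Distance 1: reach v1, v3.
Distance 2: reach v0, v2, v5.
Found v0.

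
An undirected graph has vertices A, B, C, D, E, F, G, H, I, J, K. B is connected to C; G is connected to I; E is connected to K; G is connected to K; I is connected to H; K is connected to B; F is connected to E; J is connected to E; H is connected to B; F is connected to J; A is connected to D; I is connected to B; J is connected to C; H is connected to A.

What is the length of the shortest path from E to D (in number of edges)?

5

Distance 0: E.
Distance 1: F, J, K.
Distance 2: B, C, G.
Distance 3: H, I.
Distance 4: A.
Distance 5: D — contains D.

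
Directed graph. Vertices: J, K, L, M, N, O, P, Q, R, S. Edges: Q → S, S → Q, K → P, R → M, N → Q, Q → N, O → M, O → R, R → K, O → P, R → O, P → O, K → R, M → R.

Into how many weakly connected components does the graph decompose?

4

From J: component {J}.
From K: component {K, M, O, P, R}.
From L: component {L}.
From N: component {N, Q, S}.
That's 4 components.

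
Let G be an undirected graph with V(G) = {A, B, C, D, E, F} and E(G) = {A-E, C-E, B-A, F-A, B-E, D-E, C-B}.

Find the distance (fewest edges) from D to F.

3

Distance 0: D.
Distance 1: E.
Distance 2: A, B, C.
Distance 3: F — contains F.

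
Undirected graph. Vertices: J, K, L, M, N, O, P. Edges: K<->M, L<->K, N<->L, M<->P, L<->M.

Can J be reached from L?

No

Explore from L.
Distance 1: reach K, M, N.
Distance 2: reach P.
The search is exhausted without reaching J; it lies in a different component.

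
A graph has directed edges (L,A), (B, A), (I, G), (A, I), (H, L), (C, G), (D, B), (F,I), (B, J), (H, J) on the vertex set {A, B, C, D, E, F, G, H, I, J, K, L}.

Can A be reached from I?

Explore from I.
Distance 1: reach G.
The search from I is exhausted; no directed path reaches A.

No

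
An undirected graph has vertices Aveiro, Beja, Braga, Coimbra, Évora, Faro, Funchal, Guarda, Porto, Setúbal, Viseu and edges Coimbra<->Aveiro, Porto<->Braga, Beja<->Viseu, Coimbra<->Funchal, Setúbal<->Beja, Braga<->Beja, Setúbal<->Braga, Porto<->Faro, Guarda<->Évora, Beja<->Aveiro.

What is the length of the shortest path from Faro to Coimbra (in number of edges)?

5

Distance 0: Faro.
Distance 1: Porto.
Distance 2: Braga.
Distance 3: Beja, Setúbal.
Distance 4: Aveiro, Viseu.
Distance 5: Coimbra — contains Coimbra.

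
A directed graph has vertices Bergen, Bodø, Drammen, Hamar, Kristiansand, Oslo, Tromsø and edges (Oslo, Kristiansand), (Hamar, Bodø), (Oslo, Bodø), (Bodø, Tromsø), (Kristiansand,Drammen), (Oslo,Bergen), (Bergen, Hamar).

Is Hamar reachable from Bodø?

Explore from Bodø.
Distance 1: reach Tromsø.
The search from Bodø is exhausted; no directed path reaches Hamar.

No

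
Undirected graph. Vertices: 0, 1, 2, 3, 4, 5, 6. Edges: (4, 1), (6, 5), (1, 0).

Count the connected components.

From 0: component {0, 1, 4}.
From 2: component {2}.
From 3: component {3}.
From 5: component {5, 6}.
That's 4 components.

4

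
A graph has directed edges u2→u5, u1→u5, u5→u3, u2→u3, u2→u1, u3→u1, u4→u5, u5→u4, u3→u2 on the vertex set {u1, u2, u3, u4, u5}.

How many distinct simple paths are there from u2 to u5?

3

u2→u1→u5
u2→u3→u1→u5
u2→u5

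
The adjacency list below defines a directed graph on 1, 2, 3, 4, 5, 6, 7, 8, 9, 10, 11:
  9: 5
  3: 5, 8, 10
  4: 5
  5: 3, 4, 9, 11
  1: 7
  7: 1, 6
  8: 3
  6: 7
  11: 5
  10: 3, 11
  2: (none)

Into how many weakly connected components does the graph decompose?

From 1: component {1, 6, 7}.
From 2: component {2}.
From 3: component {3, 4, 5, 8, 9, 10, 11}.
That's 3 components.

3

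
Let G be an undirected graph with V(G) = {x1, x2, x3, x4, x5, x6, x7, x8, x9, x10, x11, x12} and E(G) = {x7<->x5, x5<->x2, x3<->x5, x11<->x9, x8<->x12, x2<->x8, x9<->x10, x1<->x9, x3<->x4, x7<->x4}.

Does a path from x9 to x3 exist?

No

Explore from x9.
Distance 1: reach x1, x10, x11.
The search is exhausted without reaching x3; it lies in a different component.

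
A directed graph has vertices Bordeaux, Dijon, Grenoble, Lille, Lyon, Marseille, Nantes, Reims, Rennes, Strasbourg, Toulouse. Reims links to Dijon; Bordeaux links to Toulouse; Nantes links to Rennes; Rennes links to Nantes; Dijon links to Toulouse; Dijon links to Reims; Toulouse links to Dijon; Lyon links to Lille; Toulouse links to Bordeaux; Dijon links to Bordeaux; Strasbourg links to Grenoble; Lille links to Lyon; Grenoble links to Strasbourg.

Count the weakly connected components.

From Bordeaux: component {Bordeaux, Dijon, Reims, Toulouse}.
From Grenoble: component {Grenoble, Strasbourg}.
From Lille: component {Lille, Lyon}.
From Marseille: component {Marseille}.
From Nantes: component {Nantes, Rennes}.
That's 5 components.

5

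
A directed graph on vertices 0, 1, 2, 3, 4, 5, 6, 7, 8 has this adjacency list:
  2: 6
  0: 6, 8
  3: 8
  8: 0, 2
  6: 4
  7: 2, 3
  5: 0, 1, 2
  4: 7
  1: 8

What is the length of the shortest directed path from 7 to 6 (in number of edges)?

2

Distance 0: 7.
Distance 1: 2, 3.
Distance 2: 6, 8 — contains 6.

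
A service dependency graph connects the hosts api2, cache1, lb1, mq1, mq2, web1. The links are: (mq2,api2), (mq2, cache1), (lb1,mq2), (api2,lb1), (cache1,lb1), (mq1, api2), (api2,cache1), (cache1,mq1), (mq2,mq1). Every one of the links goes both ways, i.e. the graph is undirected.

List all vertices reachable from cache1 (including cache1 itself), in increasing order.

Start at cache1.
Its neighbours: api2, lb1, mq1, mq2.
Nothing further is reachable.

api2, cache1, lb1, mq1, mq2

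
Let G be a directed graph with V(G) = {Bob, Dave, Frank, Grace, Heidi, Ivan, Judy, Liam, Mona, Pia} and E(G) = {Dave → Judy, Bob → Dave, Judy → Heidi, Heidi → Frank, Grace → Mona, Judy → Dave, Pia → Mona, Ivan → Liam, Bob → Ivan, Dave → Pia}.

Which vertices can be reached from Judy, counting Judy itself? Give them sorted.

Start at Judy.
Its neighbours: Dave, Heidi.
Then their neighbours: Frank, Pia.
Then next layer: Mona.
Nothing further is reachable.

Dave, Frank, Heidi, Judy, Mona, Pia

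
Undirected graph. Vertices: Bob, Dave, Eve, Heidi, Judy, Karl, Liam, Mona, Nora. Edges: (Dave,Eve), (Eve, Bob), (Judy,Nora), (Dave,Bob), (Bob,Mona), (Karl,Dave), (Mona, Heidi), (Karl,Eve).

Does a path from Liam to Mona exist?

No

Liam has no edges, so nothing is reachable from it.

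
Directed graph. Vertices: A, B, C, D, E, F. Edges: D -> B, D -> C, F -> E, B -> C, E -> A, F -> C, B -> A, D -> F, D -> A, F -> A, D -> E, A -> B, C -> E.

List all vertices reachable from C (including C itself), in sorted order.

A, B, C, E

Start at C.
Its neighbours: E.
Then their neighbours: A.
Then next layer: B.
Nothing further is reachable.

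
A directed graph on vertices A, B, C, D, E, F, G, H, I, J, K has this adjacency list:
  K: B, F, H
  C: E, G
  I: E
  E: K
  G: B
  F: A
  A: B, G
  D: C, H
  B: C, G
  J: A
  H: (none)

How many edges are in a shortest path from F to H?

Distance 0: F.
Distance 1: A.
Distance 2: B, G.
Distance 3: C.
Distance 4: E.
Distance 5: K.
Distance 6: H — contains H.

6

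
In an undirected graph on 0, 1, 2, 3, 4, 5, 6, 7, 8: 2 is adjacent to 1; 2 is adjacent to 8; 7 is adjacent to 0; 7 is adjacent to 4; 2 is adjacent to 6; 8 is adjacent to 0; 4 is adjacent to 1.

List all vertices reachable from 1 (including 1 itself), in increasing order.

0, 1, 2, 4, 6, 7, 8

Start at 1.
Its neighbours: 2, 4.
Then their neighbours: 6, 7, 8.
Then next layer: 0.
Nothing further is reachable.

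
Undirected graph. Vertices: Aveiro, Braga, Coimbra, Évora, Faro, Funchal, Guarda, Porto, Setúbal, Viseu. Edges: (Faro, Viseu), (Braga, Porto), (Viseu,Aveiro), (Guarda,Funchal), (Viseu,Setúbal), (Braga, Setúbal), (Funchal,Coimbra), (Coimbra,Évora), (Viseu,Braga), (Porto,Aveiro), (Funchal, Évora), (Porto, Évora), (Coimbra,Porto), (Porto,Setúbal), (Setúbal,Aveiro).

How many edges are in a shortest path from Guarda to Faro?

Distance 0: Guarda.
Distance 1: Funchal.
Distance 2: Coimbra, Évora.
Distance 3: Porto.
Distance 4: Aveiro, Braga, Setúbal.
Distance 5: Viseu.
Distance 6: Faro — contains Faro.

6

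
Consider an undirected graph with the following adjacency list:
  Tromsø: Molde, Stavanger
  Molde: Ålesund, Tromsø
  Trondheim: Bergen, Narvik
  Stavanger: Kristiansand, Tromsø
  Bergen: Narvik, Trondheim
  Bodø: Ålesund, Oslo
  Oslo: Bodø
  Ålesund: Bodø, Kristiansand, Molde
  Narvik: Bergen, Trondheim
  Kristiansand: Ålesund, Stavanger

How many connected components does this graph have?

From Ålesund: component {Ålesund, Bodø, Kristiansand, Molde, Oslo, Stavanger, Tromsø}.
From Bergen: component {Bergen, Narvik, Trondheim}.
That's 2 components.

2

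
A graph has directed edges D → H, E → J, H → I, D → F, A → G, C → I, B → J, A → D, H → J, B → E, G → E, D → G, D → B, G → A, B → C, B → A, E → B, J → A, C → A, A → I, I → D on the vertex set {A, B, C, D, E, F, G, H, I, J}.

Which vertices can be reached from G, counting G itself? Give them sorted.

A, B, C, D, E, F, G, H, I, J

Start at G.
Its neighbours: A, E.
Then their neighbours: B, D, I, J.
Then next layer: C, F, H.
Every vertex is now reached.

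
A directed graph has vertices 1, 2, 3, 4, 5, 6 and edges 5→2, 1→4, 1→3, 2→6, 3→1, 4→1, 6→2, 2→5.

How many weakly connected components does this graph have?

2

From 1: component {1, 3, 4}.
From 2: component {2, 5, 6}.
That's 2 components.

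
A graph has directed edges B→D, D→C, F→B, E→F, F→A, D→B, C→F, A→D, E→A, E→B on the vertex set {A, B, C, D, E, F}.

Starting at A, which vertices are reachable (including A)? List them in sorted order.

A, B, C, D, F

Start at A.
Its neighbours: D.
Then their neighbours: B, C.
Then next layer: F.
Nothing further is reachable.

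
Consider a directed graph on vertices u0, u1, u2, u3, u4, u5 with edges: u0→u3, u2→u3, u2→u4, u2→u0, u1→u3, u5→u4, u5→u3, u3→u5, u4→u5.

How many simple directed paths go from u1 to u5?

u1→u3→u5

1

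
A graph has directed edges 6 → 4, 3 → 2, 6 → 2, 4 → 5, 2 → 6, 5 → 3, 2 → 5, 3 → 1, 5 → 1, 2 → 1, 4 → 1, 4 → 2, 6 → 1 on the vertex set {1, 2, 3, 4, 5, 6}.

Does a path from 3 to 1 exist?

Explore from 3.
Distance 1: reach 1, 2.
Found 1.

Yes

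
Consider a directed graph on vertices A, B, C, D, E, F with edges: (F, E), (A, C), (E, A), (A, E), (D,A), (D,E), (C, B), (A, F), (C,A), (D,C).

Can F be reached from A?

Explore from A.
Distance 1: reach C, E, F.
Found F.

Yes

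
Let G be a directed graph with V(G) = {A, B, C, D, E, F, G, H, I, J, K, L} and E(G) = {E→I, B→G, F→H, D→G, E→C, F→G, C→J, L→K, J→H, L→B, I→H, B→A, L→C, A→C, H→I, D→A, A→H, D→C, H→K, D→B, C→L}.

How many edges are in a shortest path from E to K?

3

Distance 0: E.
Distance 1: C, I.
Distance 2: H, J, L.
Distance 3: B, K — contains K.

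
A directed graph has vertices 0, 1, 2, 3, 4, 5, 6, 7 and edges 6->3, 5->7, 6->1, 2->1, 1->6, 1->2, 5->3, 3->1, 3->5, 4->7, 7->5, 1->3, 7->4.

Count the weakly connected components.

2

From 0: component {0}.
From 1: component {1, 2, 3, 4, 5, 6, 7}.
That's 2 components.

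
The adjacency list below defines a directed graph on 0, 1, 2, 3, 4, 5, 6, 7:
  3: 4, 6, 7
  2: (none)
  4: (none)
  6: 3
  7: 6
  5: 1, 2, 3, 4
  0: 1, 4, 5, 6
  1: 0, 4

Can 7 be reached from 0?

Explore from 0.
Distance 1: reach 1, 4, 5, 6.
Distance 2: reach 2, 3.
Distance 3: reach 7.
Found 7.

Yes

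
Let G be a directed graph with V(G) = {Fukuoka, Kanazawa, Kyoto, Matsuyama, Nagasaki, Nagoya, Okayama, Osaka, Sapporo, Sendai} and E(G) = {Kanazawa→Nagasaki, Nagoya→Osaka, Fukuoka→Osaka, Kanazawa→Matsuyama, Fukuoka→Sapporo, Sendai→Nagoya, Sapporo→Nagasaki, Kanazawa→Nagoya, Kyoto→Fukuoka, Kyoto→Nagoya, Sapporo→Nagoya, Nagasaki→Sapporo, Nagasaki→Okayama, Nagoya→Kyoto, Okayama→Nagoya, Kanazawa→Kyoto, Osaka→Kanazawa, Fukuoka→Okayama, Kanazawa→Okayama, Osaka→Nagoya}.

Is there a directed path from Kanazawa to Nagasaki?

Explore from Kanazawa.
Distance 1: reach Kyoto, Matsuyama, Nagasaki, Nagoya, Okayama.
Found Nagasaki.

Yes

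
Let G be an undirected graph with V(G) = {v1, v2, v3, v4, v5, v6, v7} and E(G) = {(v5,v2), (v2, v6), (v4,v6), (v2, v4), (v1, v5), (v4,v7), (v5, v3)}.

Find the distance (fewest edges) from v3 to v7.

Distance 0: v3.
Distance 1: v5.
Distance 2: v1, v2.
Distance 3: v4, v6.
Distance 4: v7 — contains v7.

4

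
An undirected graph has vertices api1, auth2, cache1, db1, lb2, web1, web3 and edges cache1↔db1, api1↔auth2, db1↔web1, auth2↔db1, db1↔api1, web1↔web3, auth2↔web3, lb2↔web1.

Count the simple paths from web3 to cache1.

3

web3–auth2–api1–db1–cache1
web3–auth2–db1–cache1
web3–web1–db1–cache1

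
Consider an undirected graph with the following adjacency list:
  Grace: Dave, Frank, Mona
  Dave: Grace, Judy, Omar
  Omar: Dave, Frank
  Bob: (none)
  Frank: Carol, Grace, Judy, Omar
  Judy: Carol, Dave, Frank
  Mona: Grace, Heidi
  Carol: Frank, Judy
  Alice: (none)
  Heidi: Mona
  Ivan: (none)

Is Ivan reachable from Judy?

Explore from Judy.
Distance 1: reach Carol, Dave, Frank.
Distance 2: reach Grace, Omar.
Distance 3: reach Mona.
Distance 4: reach Heidi.
The search is exhausted without reaching Ivan; it lies in a different component.

No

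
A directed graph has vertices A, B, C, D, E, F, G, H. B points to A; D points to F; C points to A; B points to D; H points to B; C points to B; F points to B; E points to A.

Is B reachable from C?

Yes

Explore from C.
Distance 1: reach A, B.
Found B.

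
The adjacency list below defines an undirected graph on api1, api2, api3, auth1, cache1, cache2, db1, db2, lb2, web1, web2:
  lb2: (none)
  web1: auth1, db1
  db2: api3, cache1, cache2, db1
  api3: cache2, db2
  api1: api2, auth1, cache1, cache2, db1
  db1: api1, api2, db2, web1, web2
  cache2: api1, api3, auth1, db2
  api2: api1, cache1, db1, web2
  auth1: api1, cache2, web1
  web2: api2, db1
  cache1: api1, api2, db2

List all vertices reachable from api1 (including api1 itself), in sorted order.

Start at api1.
Its neighbours: api2, auth1, cache1, cache2, db1.
Then their neighbours: api3, db2, web1, web2.
Nothing further is reachable.

api1, api2, api3, auth1, cache1, cache2, db1, db2, web1, web2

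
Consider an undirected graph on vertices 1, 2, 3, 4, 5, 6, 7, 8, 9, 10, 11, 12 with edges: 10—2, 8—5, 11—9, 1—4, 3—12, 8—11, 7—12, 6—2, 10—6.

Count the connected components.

4

From 1: component {1, 4}.
From 2: component {2, 6, 10}.
From 3: component {3, 7, 12}.
From 5: component {5, 8, 9, 11}.
That's 4 components.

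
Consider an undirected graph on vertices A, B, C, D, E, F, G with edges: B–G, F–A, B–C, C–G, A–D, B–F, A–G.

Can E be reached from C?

No

Explore from C.
Distance 1: reach B, G.
Distance 2: reach A, F.
Distance 3: reach D.
The search is exhausted without reaching E; it lies in a different component.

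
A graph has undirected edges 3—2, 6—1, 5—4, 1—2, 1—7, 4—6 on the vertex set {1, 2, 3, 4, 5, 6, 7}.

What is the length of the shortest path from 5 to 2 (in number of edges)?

4

Distance 0: 5.
Distance 1: 4.
Distance 2: 6.
Distance 3: 1.
Distance 4: 2, 7 — contains 2.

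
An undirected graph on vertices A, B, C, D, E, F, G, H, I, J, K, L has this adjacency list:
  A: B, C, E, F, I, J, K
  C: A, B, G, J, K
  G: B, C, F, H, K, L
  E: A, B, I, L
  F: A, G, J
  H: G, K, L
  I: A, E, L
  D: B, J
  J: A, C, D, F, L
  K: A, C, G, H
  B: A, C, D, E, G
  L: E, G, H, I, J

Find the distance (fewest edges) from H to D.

Distance 0: H.
Distance 1: G, K, L.
Distance 2: A, B, C, E, F, I, J.
Distance 3: D — contains D.

3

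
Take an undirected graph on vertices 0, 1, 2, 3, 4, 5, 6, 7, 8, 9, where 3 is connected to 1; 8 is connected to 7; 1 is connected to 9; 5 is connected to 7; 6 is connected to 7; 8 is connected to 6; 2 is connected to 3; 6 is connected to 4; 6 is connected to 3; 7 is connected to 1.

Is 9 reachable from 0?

0 has no edges, so nothing is reachable from it.

No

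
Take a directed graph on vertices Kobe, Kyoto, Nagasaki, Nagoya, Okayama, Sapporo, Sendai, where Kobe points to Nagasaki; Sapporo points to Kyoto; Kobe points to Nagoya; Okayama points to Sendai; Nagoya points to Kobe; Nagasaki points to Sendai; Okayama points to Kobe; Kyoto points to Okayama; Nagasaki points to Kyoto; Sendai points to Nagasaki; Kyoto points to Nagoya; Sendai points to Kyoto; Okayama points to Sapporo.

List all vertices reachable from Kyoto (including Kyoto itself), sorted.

Start at Kyoto.
Its neighbours: Nagoya, Okayama.
Then their neighbours: Kobe, Sapporo, Sendai.
Then next layer: Nagasaki.
Every vertex is now reached.

Kobe, Kyoto, Nagasaki, Nagoya, Okayama, Sapporo, Sendai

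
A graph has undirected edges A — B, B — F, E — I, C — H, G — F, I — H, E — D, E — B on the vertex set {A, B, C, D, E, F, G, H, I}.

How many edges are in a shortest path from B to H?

3

Distance 0: B.
Distance 1: A, E, F.
Distance 2: D, G, I.
Distance 3: H — contains H.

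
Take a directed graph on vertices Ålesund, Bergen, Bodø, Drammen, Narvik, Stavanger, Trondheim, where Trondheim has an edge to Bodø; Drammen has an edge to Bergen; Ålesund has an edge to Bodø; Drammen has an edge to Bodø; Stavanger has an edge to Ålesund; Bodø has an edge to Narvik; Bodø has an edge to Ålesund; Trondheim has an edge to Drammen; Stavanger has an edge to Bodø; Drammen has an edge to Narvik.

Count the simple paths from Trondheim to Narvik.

Trondheim→Bodø→Narvik
Trondheim→Drammen→Bodø→Narvik
Trondheim→Drammen→Narvik

3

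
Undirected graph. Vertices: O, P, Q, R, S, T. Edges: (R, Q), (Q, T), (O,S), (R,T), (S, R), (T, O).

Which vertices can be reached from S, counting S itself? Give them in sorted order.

O, Q, R, S, T

Start at S.
Its neighbours: O, R.
Then their neighbours: Q, T.
Nothing further is reachable.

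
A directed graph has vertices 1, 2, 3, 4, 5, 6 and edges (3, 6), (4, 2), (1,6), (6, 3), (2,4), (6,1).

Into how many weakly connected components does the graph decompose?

From 1: component {1, 3, 6}.
From 2: component {2, 4}.
From 5: component {5}.
That's 3 components.

3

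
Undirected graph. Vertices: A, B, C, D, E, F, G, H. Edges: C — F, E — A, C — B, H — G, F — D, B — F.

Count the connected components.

3

From A: component {A, E}.
From B: component {B, C, D, F}.
From G: component {G, H}.
That's 3 components.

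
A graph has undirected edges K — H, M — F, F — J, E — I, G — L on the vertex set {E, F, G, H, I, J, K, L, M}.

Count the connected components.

4

From E: component {E, I}.
From F: component {F, J, M}.
From G: component {G, L}.
From H: component {H, K}.
That's 4 components.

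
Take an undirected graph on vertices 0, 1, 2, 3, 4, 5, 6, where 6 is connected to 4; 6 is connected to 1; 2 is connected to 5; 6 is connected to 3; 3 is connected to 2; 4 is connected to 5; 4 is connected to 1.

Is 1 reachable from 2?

Yes

Explore from 2.
Distance 1: reach 3, 5.
Distance 2: reach 4, 6.
Distance 3: reach 1.
Found 1.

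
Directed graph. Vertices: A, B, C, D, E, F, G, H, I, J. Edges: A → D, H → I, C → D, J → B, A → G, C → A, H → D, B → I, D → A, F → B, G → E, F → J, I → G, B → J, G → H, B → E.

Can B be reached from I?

No

Explore from I.
Distance 1: reach G.
Distance 2: reach E, H.
Distance 3: reach D.
Distance 4: reach A.
The search from I is exhausted; no directed path reaches B.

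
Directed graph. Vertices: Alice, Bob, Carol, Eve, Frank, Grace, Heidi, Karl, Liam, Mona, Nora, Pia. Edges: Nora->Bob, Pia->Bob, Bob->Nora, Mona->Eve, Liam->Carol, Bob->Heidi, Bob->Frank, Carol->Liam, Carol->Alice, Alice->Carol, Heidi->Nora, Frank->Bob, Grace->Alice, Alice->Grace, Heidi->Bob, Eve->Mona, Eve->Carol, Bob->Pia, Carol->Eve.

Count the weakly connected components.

From Alice: component {Alice, Carol, Eve, Grace, Liam, Mona}.
From Bob: component {Bob, Frank, Heidi, Nora, Pia}.
From Karl: component {Karl}.
That's 3 components.

3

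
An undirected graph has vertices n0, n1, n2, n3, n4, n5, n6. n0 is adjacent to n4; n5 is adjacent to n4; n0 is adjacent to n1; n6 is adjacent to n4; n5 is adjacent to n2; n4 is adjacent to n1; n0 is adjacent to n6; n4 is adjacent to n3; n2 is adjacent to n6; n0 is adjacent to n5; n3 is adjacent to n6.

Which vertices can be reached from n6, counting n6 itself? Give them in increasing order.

Start at n6.
Its neighbours: n0, n2, n3, n4.
Then their neighbours: n1, n5.
Every vertex is now reached.

n0, n1, n2, n3, n4, n5, n6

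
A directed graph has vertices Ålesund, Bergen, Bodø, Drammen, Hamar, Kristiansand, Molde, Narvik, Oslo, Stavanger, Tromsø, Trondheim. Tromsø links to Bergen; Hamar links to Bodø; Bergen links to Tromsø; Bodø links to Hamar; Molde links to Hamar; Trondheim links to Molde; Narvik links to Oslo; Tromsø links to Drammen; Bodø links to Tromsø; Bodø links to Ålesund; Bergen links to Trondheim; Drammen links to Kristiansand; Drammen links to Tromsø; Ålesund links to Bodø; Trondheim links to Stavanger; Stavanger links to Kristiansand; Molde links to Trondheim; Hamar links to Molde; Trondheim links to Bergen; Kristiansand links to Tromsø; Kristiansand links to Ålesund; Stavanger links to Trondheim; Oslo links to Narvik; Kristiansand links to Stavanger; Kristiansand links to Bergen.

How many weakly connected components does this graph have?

From Ålesund: component {Ålesund, Bergen, Bodø, Drammen, Hamar, Kristiansand, Molde, Stavanger, Tromsø, Trondheim}.
From Narvik: component {Narvik, Oslo}.
That's 2 components.

2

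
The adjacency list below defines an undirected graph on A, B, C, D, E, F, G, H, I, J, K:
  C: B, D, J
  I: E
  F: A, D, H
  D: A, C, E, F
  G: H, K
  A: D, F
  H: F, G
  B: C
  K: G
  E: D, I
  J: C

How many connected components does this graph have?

1

From A: component {A, B, C, D, E, F, G, H, I, J, K}.
That's 1 component.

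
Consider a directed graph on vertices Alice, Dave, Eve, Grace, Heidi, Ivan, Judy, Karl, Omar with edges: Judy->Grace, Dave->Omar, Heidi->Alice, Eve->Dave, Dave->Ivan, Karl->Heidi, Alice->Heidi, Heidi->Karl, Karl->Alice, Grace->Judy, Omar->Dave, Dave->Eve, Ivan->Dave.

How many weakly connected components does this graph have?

From Alice: component {Alice, Heidi, Karl}.
From Dave: component {Dave, Eve, Ivan, Omar}.
From Grace: component {Grace, Judy}.
That's 3 components.

3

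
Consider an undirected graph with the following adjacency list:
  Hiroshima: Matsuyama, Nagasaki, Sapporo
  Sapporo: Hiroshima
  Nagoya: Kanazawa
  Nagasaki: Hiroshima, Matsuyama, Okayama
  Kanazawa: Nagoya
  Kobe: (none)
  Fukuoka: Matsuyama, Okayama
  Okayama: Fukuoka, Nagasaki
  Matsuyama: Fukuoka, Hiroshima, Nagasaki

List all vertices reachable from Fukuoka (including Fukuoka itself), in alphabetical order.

Start at Fukuoka.
Its neighbours: Matsuyama, Okayama.
Then their neighbours: Hiroshima, Nagasaki.
Then next layer: Sapporo.
Nothing further is reachable.

Fukuoka, Hiroshima, Matsuyama, Nagasaki, Okayama, Sapporo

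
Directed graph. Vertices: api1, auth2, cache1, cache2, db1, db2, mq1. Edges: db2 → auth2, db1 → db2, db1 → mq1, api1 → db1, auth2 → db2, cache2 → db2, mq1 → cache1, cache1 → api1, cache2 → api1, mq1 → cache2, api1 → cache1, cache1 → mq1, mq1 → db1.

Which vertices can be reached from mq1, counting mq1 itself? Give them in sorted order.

Start at mq1.
Its neighbours: cache1, cache2, db1.
Then their neighbours: api1, db2.
Then next layer: auth2.
Every vertex is now reached.

api1, auth2, cache1, cache2, db1, db2, mq1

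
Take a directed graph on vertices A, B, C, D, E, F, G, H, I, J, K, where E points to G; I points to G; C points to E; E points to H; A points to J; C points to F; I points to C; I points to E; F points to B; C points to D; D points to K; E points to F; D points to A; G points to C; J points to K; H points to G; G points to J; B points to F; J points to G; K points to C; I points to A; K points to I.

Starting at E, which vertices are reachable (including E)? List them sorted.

Start at E.
Its neighbours: F, G, H.
Then their neighbours: B, C, J.
Then next layer: D, K.
Then next layer: A, I.
Every vertex is now reached.

A, B, C, D, E, F, G, H, I, J, K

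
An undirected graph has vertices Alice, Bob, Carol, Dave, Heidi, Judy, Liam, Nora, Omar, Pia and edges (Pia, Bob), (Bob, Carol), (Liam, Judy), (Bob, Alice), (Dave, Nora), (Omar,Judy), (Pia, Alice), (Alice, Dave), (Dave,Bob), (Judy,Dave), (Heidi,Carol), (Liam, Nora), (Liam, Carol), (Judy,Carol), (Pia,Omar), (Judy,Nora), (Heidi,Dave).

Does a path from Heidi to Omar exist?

Explore from Heidi.
Distance 1: reach Carol, Dave.
Distance 2: reach Alice, Bob, Judy, Liam, Nora.
Distance 3: reach Omar, Pia.
Found Omar.

Yes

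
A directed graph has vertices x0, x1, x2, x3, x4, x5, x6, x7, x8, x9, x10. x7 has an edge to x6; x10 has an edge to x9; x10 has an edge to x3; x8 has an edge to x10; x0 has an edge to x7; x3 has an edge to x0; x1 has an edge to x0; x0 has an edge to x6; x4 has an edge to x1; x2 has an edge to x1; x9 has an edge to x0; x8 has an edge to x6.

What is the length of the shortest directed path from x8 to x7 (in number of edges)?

4

Distance 0: x8.
Distance 1: x6, x10.
Distance 2: x3, x9.
Distance 3: x0.
Distance 4: x7 — contains x7.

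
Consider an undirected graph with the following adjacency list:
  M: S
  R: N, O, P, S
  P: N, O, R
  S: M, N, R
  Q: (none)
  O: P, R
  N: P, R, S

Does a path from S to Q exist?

No

Explore from S.
Distance 1: reach M, N, R.
Distance 2: reach O, P.
The search is exhausted without reaching Q; it lies in a different component.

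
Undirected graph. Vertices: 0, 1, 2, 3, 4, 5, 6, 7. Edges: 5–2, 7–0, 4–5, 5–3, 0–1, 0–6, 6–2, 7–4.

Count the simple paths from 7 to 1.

7–0–1
7–4–5–2–6–0–1

2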